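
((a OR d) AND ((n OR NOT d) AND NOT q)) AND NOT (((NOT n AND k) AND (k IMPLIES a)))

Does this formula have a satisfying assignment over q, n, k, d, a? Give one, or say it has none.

q: False, n: True, k: True, d: True, a: False

  (a OR d) AND ((n OR NOT d) AND NOT q) = True
    a OR d = True
    (n OR NOT d) AND NOT q = True
      n OR NOT d = True
        NOT d = False
      NOT q = True
  NOT (((NOT n AND k) AND (k IMPLIES a))) = True
    (NOT n AND k) AND (k IMPLIES a) = False
      NOT n AND k = False
        NOT n = False
      k IMPLIES a = False
Both conjuncts True, so the formula holds.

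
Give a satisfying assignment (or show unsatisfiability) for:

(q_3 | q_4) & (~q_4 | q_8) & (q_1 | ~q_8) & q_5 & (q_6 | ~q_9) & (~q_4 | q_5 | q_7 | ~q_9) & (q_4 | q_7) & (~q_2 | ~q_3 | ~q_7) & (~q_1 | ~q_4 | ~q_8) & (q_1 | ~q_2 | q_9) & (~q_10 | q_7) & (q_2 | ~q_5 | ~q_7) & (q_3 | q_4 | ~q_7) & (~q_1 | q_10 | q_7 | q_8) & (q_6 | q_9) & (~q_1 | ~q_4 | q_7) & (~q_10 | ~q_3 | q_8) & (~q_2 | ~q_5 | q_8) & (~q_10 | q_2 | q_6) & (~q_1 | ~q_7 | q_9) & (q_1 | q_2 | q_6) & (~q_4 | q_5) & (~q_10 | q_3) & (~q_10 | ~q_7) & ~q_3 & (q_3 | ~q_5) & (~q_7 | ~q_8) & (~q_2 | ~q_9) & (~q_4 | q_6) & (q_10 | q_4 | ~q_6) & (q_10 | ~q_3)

UNSATISFIABLE

Case q_5 = True:
  (~q_3) forces q_3 = False.
  Clause (q_3 | ~q_5) is falsified — contradiction.
Case q_5 = False:
  Clause (q_5) is falsified — contradiction.
Both cases fail, so the formula is unsatisfiable.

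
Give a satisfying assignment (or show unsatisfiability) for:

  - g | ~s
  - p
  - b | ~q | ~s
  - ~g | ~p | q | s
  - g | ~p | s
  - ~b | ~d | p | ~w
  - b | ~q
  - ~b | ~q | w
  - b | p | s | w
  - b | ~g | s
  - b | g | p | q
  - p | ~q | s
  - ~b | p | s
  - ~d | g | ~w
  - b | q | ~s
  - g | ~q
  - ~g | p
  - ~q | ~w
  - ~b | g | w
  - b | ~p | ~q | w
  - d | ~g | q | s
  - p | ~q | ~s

p = True, q = False, w = False, g = True, d = False, b = True, s = True

Unit clause (p) forces p = True.
Try q = True:
  (b | ~q) forces b = True.
  (~b | ~q | w) forces w = True.
  clause (~q | ~w) is falsified — backtrack.
So q = False.
Set w = False.
Try g = False:
  (g | ~s) forces s = False.
  clause (g | ~p | s) is falsified — backtrack.
So g = True.
  then (~g | ~p | q | s) forces s = True.
  then (b | q | ~s) forces b = True.
Set d = False.
All clauses satisfied.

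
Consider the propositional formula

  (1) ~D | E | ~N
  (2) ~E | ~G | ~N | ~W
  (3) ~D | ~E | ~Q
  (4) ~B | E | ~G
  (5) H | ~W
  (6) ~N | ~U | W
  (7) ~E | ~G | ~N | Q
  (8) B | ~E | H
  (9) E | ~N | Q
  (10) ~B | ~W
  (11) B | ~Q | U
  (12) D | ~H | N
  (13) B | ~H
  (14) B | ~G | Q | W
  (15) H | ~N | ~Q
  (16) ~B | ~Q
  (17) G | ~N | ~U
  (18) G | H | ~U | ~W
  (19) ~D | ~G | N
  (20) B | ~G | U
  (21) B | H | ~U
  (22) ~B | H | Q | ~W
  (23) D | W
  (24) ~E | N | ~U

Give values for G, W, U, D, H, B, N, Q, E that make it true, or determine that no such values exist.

G=F, W=F, U=T, D=T, H=T, B=T, N=F, Q=F, E=F

Set G = False.
Try W = True:
  (H | ~W) forces H = True.
  (~B | ~W) forces B = False.
  clause (B | ~H) is falsified — backtrack.
So W = False.
  then (D | W) forces D = True.
Set U = True.
  then (~N | ~U | W) forces N = False.
  then (~E | N | ~U) forces E = False.
Set H = True.
  then (B | ~H) forces B = True.
  then (~B | ~Q) forces Q = False.
All clauses satisfied.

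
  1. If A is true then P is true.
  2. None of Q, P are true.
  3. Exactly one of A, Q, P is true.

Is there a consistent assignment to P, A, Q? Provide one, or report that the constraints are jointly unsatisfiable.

The formula is unsatisfiable.

Case P = True:
  Constraint (2) is violated (P=T) — contradiction.
Case P = False:
  (1) with P=F forces A = False.
  (2) forces Q = False.
  Constraint (3) is violated (A=F, Q=F, P=F) — contradiction.
Both cases fail — unsatisfiable.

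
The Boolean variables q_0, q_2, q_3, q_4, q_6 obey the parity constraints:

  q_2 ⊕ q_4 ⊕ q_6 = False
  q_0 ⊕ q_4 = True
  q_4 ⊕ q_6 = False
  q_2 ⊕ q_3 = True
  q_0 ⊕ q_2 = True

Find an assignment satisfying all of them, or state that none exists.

q_0: True, q_2: False, q_3: True, q_4: False, q_6: False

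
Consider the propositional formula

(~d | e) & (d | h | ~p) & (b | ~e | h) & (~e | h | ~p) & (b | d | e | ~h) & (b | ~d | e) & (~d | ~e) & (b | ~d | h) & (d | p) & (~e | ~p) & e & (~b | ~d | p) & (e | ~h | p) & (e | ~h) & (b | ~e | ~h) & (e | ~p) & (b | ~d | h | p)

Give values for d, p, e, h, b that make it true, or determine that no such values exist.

Unsatisfiable — no assignment works.

Case e = True:
  (~d | ~e) forces d = False.
  (d | p) forces p = True.
  Clause (~e | ~p) is falsified — contradiction.
Case e = False:
  Clause (e) is falsified — contradiction.
Both cases fail, so the formula is unsatisfiable.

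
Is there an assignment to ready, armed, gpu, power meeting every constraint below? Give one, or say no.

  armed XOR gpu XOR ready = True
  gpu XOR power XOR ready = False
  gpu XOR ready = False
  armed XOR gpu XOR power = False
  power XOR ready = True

ready = True; armed = True; gpu = True; power = False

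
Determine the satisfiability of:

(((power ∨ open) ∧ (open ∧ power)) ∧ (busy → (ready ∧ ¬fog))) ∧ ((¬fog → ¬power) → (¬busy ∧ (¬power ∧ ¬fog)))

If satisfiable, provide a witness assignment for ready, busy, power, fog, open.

ready = False, busy = False, power = True, fog = False, open = True

  ((power ∨ open) ∧ (open ∧ power)) ∧ (busy → (ready ∧ ¬fog)) = True
    (power ∨ open) ∧ (open ∧ power) = True
      power ∨ open = True
      open ∧ power = True
    busy → (ready ∧ ¬fog) = True
      ready ∧ ¬fog = False
        ¬fog = True
  (¬fog → ¬power) → (¬busy ∧ (¬power ∧ ¬fog)) = True
    ¬fog → ¬power = False
      ¬fog = True
      ¬power = False
    ¬busy ∧ (¬power ∧ ¬fog) = False
      ¬busy = True
      ¬power ∧ ¬fog = False
        ¬power = False
        ¬fog = True
Both conjuncts True, so the formula holds.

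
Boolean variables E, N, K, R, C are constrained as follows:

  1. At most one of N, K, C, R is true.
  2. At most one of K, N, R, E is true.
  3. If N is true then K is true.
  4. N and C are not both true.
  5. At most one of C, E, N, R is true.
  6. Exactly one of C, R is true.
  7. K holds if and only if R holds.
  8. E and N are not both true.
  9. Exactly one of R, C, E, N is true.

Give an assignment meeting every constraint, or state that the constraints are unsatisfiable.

E: False, N: False, K: False, R: False, C: True

  (1) {N, K, C, R}: 1 true — at most one ✓
  (2) {K, N, R, E}: 0 true — at most one ✓
  (3) N=F ⇒ K: vacuous ✓
  (4) N=F, C=T — not both ✓
  (5) {C, E, N, R}: 1 true — at most one ✓
  (6) {C, R}: 1 true — exactly one ✓
  (7) K=F, R=F — same ✓
  (8) E=F, N=F — not both ✓
  (9) {R, C, E, N}: 1 true — exactly one ✓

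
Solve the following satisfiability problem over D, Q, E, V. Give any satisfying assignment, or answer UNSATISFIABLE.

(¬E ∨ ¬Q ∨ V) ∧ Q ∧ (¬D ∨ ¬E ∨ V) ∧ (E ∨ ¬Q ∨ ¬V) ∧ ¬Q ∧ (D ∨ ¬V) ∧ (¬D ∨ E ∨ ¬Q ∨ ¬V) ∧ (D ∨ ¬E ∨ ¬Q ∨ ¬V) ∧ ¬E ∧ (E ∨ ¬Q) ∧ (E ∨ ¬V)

UNSATISFIABLE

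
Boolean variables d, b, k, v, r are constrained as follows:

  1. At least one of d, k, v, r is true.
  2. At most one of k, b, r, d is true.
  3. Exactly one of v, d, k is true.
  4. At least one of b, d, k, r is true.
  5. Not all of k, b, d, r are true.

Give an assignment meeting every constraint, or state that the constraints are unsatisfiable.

d = False; b = False; k = False; v = True; r = True

  (1) {d, k, v, r}: 2 true — at least one ✓
  (2) {k, b, r, d}: 1 true — at most one ✓
  (3) {v, d, k}: 1 true — exactly one ✓
  (4) {b, d, k, r}: 1 true — at least one ✓
  (5) {k, b, d, r}: 1/4 true — not all ✓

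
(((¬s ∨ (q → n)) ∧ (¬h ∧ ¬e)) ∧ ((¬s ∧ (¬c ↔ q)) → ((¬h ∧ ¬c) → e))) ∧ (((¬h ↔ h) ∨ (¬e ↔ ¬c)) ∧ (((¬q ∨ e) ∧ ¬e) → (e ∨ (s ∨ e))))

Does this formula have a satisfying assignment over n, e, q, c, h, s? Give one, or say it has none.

n=T, e=F, q=F, c=F, h=F, s=T

  ((¬s ∨ (q → n)) ∧ (¬h ∧ ¬e)) ∧ ((¬s ∧ (¬c ↔ q)) → ((¬h ∧ ¬c) → e)) = True
    (¬s ∨ (q → n)) ∧ (¬h ∧ ¬e) = True
      ¬s ∨ (q → n) = True
        ¬s = False
        q → n = True
      ¬h ∧ ¬e = True
        ¬h = True
        ¬e = True
    (¬s ∧ (¬c ↔ q)) → ((¬h ∧ ¬c) → e) = True
      ¬s ∧ (¬c ↔ q) = False
        ¬s = False
        ¬c ↔ q = False
          ¬c = True
      (¬h ∧ ¬c) → e = False
        ¬h ∧ ¬c = True
          ¬h = True
          ¬c = True
  ((¬h ↔ h) ∨ (¬e ↔ ¬c)) ∧ (((¬q ∨ e) ∧ ¬e) → (e ∨ (s ∨ e))) = True
    (¬h ↔ h) ∨ (¬e ↔ ¬c) = True
      ¬h ↔ h = False
        ¬h = True
      ¬e ↔ ¬c = True
        ¬e = True
        ¬c = True
    ((¬q ∨ e) ∧ ¬e) → (e ∨ (s ∨ e)) = True
      (¬q ∨ e) ∧ ¬e = True
        ¬q ∨ e = True
          ¬q = True
        ¬e = True
      e ∨ (s ∨ e) = True
        s ∨ e = True
Both conjuncts True, so the formula holds.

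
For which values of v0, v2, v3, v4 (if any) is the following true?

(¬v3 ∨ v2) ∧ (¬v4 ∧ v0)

v0 = True, v2 = False, v3 = False, v4 = False

  ¬v3 ∨ v2 = True
    ¬v3 = True
  ¬v4 ∧ v0 = True
    ¬v4 = True
Both conjuncts True, so the formula holds.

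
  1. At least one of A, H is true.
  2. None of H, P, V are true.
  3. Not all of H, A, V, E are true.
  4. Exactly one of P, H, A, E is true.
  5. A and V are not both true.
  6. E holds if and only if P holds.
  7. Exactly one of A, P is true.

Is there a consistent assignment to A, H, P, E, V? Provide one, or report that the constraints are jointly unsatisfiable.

A = True, H = False, P = False, E = False, V = False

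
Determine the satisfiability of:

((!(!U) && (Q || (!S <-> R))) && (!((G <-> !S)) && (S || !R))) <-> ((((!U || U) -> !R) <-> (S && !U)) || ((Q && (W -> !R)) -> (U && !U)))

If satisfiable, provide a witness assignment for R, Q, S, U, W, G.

R = False; Q = False; S = True; U = True; W = False; G = True

  ((!(!U) && (Q || (!S <-> R))) && (!((G <-> !S)) && (S || !R))) <-> ((((!U || U) -> !R) <-> (S && !U)) || ((Q && (W -> !R)) -> (U && !U))) = True
    (!(!U) && (Q || (!S <-> R))) && (!((G <-> !S)) && (S || !R)) = True
      !(!U) && (Q || (!S <-> R)) = True
        !(!U) = True
          !U = False
        Q || (!S <-> R) = True
          !S <-> R = True
            !S = False
      !((G <-> !S)) && (S || !R) = True
        !((G <-> !S)) = True
          G <-> !S = False
            !S = False
        S || !R = True
          !R = True
    (((!U || U) -> !R) <-> (S && !U)) || ((Q && (W -> !R)) -> (U && !U)) = True
      ((!U || U) -> !R) <-> (S && !U) = False
        (!U || U) -> !R = True
          !U || U = True
            !U = False
          !R = True
        S && !U = False
          !U = False
      (Q && (W -> !R)) -> (U && !U) = True
        Q && (W -> !R) = False
          W -> !R = True
            !R = True
        U && !U = False
          !U = False
The formula evaluates to True.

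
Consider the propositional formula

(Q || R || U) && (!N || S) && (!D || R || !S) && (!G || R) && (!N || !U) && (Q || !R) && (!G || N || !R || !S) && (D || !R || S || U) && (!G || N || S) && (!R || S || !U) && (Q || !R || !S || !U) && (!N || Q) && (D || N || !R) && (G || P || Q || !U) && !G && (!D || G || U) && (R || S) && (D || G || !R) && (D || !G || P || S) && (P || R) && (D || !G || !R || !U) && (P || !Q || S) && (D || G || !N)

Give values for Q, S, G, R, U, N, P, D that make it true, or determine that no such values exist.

Q = True; S = True; G = False; R = False; U = False; N = False; P = True; D = False

Unit clause (!G) forces G = False.
Set Q = True.
Try S = False:
  (!N || S) forces N = False.
  (R || S) forces R = True.
  (!R || S || !U) forces U = False.
  (D || !R || S || U) forces D = True.
  clause (!D || G || U) is falsified — backtrack.
So S = True.
Set R = False.
  then (!D || R || !S) forces D = False.
  then (P || R) forces P = True.
  then (D || G || !N) forces N = False.
Set U = False.
All clauses satisfied.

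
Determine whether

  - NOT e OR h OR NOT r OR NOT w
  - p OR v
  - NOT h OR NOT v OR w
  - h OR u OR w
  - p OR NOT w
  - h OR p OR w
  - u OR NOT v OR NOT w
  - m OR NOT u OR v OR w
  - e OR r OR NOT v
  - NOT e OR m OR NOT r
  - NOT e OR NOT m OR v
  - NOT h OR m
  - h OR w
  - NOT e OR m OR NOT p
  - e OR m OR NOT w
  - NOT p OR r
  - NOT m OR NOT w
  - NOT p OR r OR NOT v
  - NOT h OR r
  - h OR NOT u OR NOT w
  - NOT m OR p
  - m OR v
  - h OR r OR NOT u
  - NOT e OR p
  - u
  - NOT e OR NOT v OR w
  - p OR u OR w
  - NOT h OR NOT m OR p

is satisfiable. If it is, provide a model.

Unit clause (u) forces u = True.
Try p = False:
  (p OR v) forces v = True.
  (p OR NOT w) forces w = False.
  (NOT h OR NOT v OR w) forces h = False.
  clause (h OR p OR w) is falsified — backtrack.
So p = True.
  then (NOT p OR r) forces r = True.
Set m = True.
  then (NOT m OR NOT w) forces w = False.
  then (h OR w) forces h = True.
  then (NOT h OR NOT v OR w) forces v = False.
  then (NOT e OR NOT m OR v) forces e = False.
All clauses satisfied.

p = True, m = True, h = True, u = True, r = True, e = False, v = False, w = False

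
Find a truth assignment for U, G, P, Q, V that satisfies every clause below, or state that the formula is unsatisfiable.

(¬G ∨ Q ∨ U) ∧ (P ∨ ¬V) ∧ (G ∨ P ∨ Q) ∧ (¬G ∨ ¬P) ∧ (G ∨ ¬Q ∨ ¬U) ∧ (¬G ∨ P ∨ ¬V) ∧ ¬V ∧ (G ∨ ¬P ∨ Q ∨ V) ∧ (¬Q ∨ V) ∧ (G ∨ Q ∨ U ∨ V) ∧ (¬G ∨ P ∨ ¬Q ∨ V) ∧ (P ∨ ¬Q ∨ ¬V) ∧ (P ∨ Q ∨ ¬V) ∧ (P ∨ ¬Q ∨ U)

Unit clause (¬V) forces V = False.
In (¬Q ∨ V) only ¬Q is left, so Q = False.
Set U = True.
Try G = False:
  (G ∨ P ∨ Q) forces P = True.
  clause (G ∨ ¬P ∨ Q ∨ V) is falsified — backtrack.
So G = True.
  then (¬G ∨ ¬P) forces P = False.
All clauses satisfied.

U: True; G: True; P: False; Q: False; V: False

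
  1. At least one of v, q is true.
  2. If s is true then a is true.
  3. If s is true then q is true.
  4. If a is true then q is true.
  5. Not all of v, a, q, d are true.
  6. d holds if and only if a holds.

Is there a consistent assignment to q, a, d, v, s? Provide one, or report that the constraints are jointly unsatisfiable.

q=T, a=F, d=F, v=F, s=F

  (1) {v, q}: 1 true — at least one ✓
  (2) s=F ⇒ a: vacuous ✓
  (3) s=F ⇒ q: vacuous ✓
  (4) a=F ⇒ q: vacuous ✓
  (5) {v, a, q, d}: 1/4 true — not all ✓
  (6) d=F, a=F — same ✓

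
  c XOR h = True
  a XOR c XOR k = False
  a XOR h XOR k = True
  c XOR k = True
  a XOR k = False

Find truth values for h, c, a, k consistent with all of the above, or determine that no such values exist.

h = True, c = False, a = True, k = True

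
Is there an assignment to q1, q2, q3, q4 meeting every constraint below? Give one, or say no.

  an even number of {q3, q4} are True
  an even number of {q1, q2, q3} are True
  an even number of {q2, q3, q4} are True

q1 = False; q2 = False; q3 = False; q4 = False

{q3, q4}: 0 true → even ✓
{q1, q2, q3}: 0 true → even ✓
{q2, q3, q4}: 0 true → even ✓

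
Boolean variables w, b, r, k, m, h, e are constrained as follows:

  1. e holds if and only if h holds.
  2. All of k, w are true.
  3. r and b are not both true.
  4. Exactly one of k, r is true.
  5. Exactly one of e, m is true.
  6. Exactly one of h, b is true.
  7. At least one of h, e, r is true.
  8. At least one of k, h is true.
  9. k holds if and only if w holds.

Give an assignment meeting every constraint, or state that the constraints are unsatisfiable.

w=T, b=F, r=F, k=T, m=F, h=T, e=T

  (1) e=T, h=T — same ✓
  (2) {k, w}: all 2 true ✓
  (3) r=F, b=F — not both ✓
  (4) {k, r}: 1 true — exactly one ✓
  (5) {e, m}: 1 true — exactly one ✓
  (6) {h, b}: 1 true — exactly one ✓
  (7) {h, e, r}: 2 true — at least one ✓
  (8) {k, h}: 2 true — at least one ✓
  (9) k=T, w=T — same ✓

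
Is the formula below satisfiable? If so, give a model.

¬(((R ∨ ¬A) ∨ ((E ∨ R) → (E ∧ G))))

E=T, A=T, G=F, R=F

  ¬(((R ∨ ¬A) ∨ ((E ∨ R) → (E ∧ G)))) = True
    (R ∨ ¬A) ∨ ((E ∨ R) → (E ∧ G)) = False
      R ∨ ¬A = False
        ¬A = False
      (E ∨ R) → (E ∧ G) = False
        E ∨ R = True
        E ∧ G = False
The formula evaluates to True.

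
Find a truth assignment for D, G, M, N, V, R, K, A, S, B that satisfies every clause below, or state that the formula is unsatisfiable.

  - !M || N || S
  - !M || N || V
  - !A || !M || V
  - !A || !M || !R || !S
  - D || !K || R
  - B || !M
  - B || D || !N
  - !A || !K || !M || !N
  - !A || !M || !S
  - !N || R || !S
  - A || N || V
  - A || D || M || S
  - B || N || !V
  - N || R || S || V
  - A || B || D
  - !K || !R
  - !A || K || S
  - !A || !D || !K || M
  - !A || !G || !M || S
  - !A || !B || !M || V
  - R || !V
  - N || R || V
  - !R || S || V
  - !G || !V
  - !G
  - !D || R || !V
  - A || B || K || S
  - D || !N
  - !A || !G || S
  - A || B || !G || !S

Unit clause (!G) forces G = False.
Set D = False.
  then (D || !N) forces N = False.
Set M = True.
  then (!M || N || S) forces S = True.
  then (!M || N || V) forces V = True.
  then (B || !M) forces B = True.
  then (!A || !M || !S) forces A = False.
  then (R || !V) forces R = True.
  then (!K || !R) forces K = False.
All clauses satisfied.

D=F, G=F, M=T, N=F, V=T, R=T, K=F, A=F, S=T, B=T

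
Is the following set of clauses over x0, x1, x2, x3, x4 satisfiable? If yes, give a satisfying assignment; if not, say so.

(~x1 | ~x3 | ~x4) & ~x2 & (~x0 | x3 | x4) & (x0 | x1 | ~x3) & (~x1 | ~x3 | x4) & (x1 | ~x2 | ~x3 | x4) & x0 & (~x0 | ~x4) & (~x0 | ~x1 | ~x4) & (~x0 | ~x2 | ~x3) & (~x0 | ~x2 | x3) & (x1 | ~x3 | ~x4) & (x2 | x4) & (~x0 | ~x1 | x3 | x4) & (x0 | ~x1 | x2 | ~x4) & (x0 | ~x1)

UNSATISFIABLE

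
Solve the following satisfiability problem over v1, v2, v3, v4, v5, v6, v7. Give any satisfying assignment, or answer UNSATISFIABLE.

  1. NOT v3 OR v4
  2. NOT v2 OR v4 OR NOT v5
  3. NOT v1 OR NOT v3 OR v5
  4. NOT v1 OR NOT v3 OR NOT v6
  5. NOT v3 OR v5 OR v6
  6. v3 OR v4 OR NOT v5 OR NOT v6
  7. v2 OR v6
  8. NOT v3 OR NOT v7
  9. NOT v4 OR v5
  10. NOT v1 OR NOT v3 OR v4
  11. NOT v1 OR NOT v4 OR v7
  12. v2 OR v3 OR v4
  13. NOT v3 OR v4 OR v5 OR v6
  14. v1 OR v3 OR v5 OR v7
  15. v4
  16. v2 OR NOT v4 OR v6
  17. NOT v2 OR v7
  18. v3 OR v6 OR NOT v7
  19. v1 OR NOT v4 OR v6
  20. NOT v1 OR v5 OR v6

v1: False, v2: False, v3: False, v4: True, v5: True, v6: True, v7: False

Unit clause (v4) forces v4 = True.
In (NOT v4 OR v5) only v5 is left, so v5 = True.
Set v1 = False.
  then (v1 OR NOT v4 OR v6) forces v6 = True.
Set v2 = False.
Set v3 = False.
Set v7 = False.
All clauses satisfied.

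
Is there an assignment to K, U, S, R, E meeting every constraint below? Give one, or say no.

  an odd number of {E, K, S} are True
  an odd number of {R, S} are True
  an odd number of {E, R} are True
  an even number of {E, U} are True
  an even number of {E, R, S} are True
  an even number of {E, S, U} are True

Unsatisfiable — no assignment works.

Adding constraints 3, 4, 5, 6 mod 2: every variable appears an even number of times on the left, so the left side is 0.
But the right sides sum to 1 (mod 2). 0 ≠ 1 — the system is inconsistent.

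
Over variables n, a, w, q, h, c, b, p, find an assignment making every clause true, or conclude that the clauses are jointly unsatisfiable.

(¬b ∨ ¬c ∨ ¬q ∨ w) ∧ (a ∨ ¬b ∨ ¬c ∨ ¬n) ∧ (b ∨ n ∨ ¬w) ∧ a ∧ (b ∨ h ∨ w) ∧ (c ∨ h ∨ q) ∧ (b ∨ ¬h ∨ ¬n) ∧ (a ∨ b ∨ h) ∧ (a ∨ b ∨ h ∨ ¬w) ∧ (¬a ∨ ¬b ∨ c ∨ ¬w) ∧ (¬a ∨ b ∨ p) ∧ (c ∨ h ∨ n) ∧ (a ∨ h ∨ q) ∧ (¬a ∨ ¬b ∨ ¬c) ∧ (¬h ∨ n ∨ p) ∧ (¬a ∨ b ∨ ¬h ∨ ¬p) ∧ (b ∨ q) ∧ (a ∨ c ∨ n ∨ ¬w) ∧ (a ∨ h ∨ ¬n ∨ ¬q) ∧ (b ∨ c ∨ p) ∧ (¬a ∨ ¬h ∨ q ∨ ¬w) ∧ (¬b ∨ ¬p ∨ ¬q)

n=T, a=T, w=F, q=F, h=T, c=F, b=T, p=F

Unit clause (a) forces a = True.
Set n = True.
Set w = False.
Set q = False.
  then (b ∨ q) forces b = True.
  then (¬a ∨ ¬b ∨ ¬c) forces c = False.
  then (c ∨ h ∨ q) forces h = True.
Set p = False.
All clauses satisfied.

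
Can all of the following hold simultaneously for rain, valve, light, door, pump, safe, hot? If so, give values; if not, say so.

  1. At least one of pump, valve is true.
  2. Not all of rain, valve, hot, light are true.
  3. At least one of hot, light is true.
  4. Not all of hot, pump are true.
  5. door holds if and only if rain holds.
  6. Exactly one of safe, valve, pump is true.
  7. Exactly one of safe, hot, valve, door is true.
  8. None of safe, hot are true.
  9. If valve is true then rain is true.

rain = True, valve = False, light = True, door = True, pump = True, safe = False, hot = False

  (1) {pump, valve}: 1 true — at least one ✓
  (2) {rain, valve, hot, light}: 2/4 true — not all ✓
  (3) {hot, light}: 1 true — at least one ✓
  (4) {hot, pump}: 1/2 true — not all ✓
  (5) door=T, rain=T — same ✓
  (6) {safe, valve, pump}: 1 true — exactly one ✓
  (7) {safe, hot, valve, door}: 1 true — exactly one ✓
  (8) {safe, hot}: 0 true — none ✓
  (9) valve=F ⇒ rain: vacuous ✓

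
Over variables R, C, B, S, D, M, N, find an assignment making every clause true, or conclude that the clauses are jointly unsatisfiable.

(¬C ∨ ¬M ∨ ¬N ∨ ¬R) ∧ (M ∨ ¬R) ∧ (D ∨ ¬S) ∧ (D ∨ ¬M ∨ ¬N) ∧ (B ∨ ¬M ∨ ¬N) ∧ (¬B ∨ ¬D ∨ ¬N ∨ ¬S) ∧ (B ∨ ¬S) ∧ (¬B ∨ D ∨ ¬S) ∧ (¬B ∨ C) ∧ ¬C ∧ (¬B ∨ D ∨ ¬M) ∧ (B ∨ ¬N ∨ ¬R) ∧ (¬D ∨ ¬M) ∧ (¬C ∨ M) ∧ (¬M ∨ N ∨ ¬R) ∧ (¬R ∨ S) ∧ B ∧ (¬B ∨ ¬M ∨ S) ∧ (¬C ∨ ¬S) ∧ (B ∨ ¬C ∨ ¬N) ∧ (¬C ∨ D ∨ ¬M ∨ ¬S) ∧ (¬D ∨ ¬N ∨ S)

Unsatisfiable — no assignment works.

Case C = True:
  Clause (¬C) is falsified — contradiction.
Case C = False:
  (¬B ∨ C) forces B = False.
  Clause (B) is falsified — contradiction.
Both cases fail, so the formula is unsatisfiable.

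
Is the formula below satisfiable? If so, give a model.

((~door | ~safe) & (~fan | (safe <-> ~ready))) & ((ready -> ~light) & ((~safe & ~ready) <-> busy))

safe: False, fan: True, busy: False, ready: True, light: False, door: True

  (~door | ~safe) & (~fan | (safe <-> ~ready)) = True
    ~door | ~safe = True
      ~door = False
      ~safe = True
    ~fan | (safe <-> ~ready) = True
      ~fan = False
      safe <-> ~ready = True
        ~ready = False
  (ready -> ~light) & ((~safe & ~ready) <-> busy) = True
    ready -> ~light = True
      ~light = True
    (~safe & ~ready) <-> busy = True
      ~safe & ~ready = False
        ~safe = True
        ~ready = False
Both conjuncts True, so the formula holds.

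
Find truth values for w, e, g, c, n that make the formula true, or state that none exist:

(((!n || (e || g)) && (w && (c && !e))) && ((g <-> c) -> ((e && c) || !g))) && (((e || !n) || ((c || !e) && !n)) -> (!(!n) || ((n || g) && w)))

Case e = True: the conjunct !e is False.
Case e = False: the formula simplifies to (((!n || g) && (w && c)) && ((g <-> c) -> !g)) && ((!n || !n) -> (!(!n) || ((n || g) && w))).
  n = True: simplifies to (g && (w && c)) && ((g <-> c) -> !g).
    g = True: simplifies to (w && c) && !c.
      c = True: the conjunct !c is False.
      c = False: the conjunct c is False.
    g = False: the conjunct g is False.
  n = False: simplifies to ((w && c) && ((g <-> c) -> !g)) && (g && w).
    g = True: simplifies to ((w && c) && !c) && w.
      c = True: the conjunct !c is False.
      c = False: the conjunct c is False.
    g = False: the conjunct g is False.
Both cases fail — unsatisfiable.

The formula is unsatisfiable.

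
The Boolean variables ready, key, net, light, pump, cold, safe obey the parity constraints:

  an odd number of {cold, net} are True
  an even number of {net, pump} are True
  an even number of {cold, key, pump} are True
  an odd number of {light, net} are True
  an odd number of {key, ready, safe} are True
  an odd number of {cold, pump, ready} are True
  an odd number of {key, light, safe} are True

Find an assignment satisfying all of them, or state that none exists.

ready = False, key = True, net = True, light = False, pump = True, cold = False, safe = False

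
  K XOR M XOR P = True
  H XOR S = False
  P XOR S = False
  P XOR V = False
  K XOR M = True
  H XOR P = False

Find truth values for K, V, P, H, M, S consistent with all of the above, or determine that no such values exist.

K = True, V = False, P = False, H = False, M = False, S = False

K XOR M XOR P = T XOR F XOR F = True ✓
H XOR S = F XOR F = False ✓
P XOR S = F XOR F = False ✓
P XOR V = F XOR F = False ✓
K XOR M = T XOR F = True ✓
H XOR P = F XOR F = False ✓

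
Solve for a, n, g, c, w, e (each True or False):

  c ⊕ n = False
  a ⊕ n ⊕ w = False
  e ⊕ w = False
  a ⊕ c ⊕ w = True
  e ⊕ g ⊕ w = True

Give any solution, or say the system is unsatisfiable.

Adding constraints 1, 2, 4 mod 2: every variable appears an even number of times on the left, so the left side is 0.
But the right sides sum to 1 (mod 2). 0 ≠ 1 — the system is inconsistent.

The formula is unsatisfiable.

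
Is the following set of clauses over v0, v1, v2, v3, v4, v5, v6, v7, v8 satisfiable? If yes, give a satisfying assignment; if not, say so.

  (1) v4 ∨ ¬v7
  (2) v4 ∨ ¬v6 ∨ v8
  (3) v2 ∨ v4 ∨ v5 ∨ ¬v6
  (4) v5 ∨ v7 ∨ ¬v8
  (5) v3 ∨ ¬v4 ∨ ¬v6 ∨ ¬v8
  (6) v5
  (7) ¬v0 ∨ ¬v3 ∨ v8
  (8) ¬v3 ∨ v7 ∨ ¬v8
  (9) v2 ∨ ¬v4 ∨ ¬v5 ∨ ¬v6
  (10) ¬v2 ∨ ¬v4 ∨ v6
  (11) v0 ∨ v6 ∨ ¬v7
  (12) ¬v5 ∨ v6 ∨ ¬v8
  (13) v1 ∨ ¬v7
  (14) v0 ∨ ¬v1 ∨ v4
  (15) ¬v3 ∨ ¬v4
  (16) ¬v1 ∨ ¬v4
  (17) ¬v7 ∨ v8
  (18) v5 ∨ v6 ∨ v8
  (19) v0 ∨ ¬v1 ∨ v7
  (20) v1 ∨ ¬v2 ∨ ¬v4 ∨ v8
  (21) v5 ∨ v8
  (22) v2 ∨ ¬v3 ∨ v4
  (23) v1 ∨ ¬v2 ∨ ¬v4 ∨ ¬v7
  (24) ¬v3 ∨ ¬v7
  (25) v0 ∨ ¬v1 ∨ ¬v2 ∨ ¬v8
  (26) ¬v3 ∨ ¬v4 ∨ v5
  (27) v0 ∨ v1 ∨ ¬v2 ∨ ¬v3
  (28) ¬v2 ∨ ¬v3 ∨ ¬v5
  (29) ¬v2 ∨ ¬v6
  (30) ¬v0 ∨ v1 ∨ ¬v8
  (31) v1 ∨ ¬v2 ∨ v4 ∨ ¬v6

v0: False, v1: False, v2: False, v3: False, v4: False, v5: True, v6: True, v7: False, v8: True

Unit clause (v5) forces v5 = True.
Set v0 = False.
Try v1 = True:
  (v0 ∨ ¬v1 ∨ v4) forces v4 = True.
  clause (¬v1 ∨ ¬v4) is falsified — backtrack.
So v1 = False.
  then (v1 ∨ ¬v7) forces v7 = False.
Set v2 = False.
Set v3 = False.
Set v4 = False.
Set v6 = True.
  then (v4 ∨ ¬v6 ∨ v8) forces v8 = True.
All clauses satisfied.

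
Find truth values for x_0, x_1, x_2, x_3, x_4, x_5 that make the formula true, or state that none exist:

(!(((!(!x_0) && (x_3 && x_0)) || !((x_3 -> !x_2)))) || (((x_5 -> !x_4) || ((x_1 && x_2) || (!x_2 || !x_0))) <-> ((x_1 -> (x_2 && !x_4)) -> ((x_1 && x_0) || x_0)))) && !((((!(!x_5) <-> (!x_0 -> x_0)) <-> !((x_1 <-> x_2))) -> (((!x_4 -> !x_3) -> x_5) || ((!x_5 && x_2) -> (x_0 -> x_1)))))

Unsatisfiable — no assignment works.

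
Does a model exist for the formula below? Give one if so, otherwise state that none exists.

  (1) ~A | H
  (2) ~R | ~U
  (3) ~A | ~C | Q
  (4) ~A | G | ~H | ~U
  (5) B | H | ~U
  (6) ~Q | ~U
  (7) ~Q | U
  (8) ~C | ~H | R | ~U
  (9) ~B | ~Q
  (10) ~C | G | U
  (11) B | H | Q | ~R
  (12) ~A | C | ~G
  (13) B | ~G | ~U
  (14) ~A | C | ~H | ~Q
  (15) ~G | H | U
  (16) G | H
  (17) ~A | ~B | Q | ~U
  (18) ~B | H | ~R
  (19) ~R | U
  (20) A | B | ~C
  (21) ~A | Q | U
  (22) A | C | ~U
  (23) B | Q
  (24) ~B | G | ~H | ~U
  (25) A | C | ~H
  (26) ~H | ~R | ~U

Set C = True.
Set H = False.
  then (~A | H) forces A = False.
  then (G | H) forces G = True.
  then (A | B | ~C) forces B = True.
  then (~B | ~Q) forces Q = False.
  then (~G | H | U) forces U = True.
  then (~B | H | ~R) forces R = False.
All clauses satisfied.

C = True, H = False, R = False, Q = False, G = True, A = False, B = True, U = True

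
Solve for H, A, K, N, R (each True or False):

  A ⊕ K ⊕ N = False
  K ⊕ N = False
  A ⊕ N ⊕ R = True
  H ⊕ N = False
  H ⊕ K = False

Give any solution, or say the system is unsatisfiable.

H=T, A=F, K=T, N=T, R=F

A ⊕ K ⊕ N = F ⊕ T ⊕ T = False ✓
K ⊕ N = T ⊕ T = False ✓
A ⊕ N ⊕ R = F ⊕ T ⊕ F = True ✓
H ⊕ N = T ⊕ T = False ✓
H ⊕ K = T ⊕ T = False ✓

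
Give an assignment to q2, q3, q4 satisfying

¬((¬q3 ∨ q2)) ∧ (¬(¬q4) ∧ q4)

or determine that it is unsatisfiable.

q2: False, q3: True, q4: True

  ¬((¬q3 ∨ q2)) = True
    ¬q3 ∨ q2 = False
      ¬q3 = False
  ¬(¬q4) ∧ q4 = True
    ¬(¬q4) = True
      ¬q4 = False
Both conjuncts True, so the formula holds.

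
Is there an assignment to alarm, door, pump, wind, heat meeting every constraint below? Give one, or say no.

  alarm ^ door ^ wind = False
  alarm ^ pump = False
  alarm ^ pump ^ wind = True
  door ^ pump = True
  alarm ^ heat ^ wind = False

alarm=T, door=F, pump=T, wind=T, heat=F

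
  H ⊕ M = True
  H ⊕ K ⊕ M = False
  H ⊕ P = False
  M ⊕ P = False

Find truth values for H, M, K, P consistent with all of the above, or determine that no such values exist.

Adding constraints 1, 3, 4 mod 2: every variable appears an even number of times on the left, so the left side is 0.
But the right sides sum to 1 (mod 2). 0 ≠ 1 — the system is inconsistent.

Unsatisfiable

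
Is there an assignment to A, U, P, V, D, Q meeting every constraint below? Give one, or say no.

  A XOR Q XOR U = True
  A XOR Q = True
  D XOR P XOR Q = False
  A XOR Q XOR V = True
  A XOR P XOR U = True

A = False; U = False; P = True; V = False; D = False; Q = True

A XOR Q XOR U = F XOR T XOR F = True ✓
A XOR Q = F XOR T = True ✓
D XOR P XOR Q = F XOR T XOR T = False ✓
A XOR Q XOR V = F XOR T XOR F = True ✓
A XOR P XOR U = F XOR T XOR F = True ✓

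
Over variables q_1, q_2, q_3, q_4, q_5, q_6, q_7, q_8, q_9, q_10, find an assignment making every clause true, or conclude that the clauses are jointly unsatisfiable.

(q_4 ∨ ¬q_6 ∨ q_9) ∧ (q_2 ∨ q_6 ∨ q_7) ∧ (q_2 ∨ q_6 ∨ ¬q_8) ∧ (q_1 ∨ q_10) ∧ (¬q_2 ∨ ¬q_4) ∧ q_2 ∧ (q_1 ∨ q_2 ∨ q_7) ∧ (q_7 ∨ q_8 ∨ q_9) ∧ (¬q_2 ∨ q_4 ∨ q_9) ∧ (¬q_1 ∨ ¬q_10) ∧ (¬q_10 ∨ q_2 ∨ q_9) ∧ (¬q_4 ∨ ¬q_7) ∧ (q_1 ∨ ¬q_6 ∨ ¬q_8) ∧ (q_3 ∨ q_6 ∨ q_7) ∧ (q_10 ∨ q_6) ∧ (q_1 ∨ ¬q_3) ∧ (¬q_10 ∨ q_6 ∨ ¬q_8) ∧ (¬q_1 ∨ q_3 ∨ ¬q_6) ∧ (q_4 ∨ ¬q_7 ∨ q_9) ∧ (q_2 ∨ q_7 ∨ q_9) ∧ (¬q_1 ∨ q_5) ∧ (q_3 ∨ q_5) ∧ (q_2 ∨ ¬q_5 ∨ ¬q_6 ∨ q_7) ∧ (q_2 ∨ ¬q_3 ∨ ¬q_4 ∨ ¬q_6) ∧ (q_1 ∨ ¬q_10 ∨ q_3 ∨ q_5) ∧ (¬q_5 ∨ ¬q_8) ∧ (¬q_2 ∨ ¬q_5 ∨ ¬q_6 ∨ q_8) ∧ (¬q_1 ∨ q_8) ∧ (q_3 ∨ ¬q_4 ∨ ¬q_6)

Unit clause (q_2) forces q_2 = True.
In (¬q_2 ∨ ¬q_4) only ¬q_4 is left, so q_4 = False.
In (¬q_2 ∨ q_4 ∨ q_9) only q_9 is left, so q_9 = True.
Set q_1 = False.
  then (q_1 ∨ q_10) forces q_10 = True.
  then (q_1 ∨ ¬q_3) forces q_3 = False.
  then (q_3 ∨ q_5) forces q_5 = True.
  then (¬q_5 ∨ ¬q_8) forces q_8 = False.
  then (¬q_2 ∨ ¬q_5 ∨ ¬q_6 ∨ q_8) forces q_6 = False.
  then (q_3 ∨ q_6 ∨ q_7) forces q_7 = True.
All clauses satisfied.

q_1=F; q_2=T; q_3=F; q_4=F; q_5=T; q_6=F; q_7=T; q_8=F; q_9=T; q_10=T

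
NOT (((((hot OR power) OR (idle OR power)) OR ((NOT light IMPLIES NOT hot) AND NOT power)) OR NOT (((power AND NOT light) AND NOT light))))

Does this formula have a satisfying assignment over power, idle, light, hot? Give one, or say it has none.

The formula is unsatisfiable.

Case power = True: the formula becomes NOT ((True OR NOT ((NOT light AND NOT light)))) = False.
Case power = False: the formula becomes NOT ((((hot OR idle) OR (NOT light IMPLIES NOT hot)) OR True)) = False.
Both cases fail — unsatisfiable.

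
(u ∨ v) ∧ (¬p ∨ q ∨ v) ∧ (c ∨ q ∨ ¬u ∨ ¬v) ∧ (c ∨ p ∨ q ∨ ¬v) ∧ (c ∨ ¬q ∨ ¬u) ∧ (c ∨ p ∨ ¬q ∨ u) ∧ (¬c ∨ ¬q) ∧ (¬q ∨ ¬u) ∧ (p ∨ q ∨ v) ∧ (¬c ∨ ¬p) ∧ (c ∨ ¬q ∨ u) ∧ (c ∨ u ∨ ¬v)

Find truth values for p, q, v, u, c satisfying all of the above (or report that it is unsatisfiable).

p: False, q: False, v: True, u: False, c: True

Set p = False.
Try q = True:
  (¬c ∨ ¬q) forces c = False.
  (c ∨ ¬q ∨ ¬u) forces u = False.
  clause (c ∨ p ∨ ¬q ∨ u) is falsified — backtrack.
So q = False.
  then (p ∨ q ∨ v) forces v = True.
  then (c ∨ p ∨ q ∨ ¬v) forces c = True.
Set u = False.
All clauses satisfied.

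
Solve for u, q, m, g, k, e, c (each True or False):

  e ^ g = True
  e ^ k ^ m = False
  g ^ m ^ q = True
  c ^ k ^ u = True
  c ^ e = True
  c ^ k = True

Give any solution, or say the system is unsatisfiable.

u = False, q = False, m = False, g = True, k = False, e = False, c = True

e ^ g = F ^ T = True ✓
e ^ k ^ m = F ^ F ^ F = False ✓
g ^ m ^ q = T ^ F ^ F = True ✓
c ^ k ^ u = T ^ F ^ F = True ✓
c ^ e = T ^ F = True ✓
c ^ k = T ^ F = True ✓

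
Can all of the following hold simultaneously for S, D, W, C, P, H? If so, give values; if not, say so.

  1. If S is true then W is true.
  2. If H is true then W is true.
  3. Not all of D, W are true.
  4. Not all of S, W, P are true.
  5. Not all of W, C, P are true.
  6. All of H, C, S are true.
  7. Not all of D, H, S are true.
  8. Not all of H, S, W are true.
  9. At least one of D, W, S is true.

Unsatisfiable

Case S = True:
  (1) with S=T forces W = True.
  (3) with W=T forces D = False.
  (4) with S=T, W=T forces P = False.
  (6) forces H = True.
  Constraint (8) is violated (H=T, S=T, W=T) — contradiction.
Case S = False:
  Constraint (6) is violated (S=F) — contradiction.
Both cases fail — unsatisfiable.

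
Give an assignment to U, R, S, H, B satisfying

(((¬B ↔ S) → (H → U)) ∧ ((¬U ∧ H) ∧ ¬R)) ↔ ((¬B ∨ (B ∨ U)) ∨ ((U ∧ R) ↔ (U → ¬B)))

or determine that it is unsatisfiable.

U=F; R=F; S=F; H=T; B=F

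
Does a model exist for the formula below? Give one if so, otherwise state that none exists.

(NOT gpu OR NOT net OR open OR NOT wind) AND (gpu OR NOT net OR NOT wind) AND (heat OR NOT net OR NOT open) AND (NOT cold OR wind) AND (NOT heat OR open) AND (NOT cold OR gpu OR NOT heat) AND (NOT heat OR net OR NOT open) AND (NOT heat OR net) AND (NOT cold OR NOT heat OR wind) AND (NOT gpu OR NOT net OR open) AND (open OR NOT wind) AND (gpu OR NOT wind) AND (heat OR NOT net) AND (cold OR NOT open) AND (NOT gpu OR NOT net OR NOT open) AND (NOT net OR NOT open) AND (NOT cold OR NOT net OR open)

Set wind = True.
  then (open OR NOT wind) forces open = True.
  then (gpu OR NOT wind) forces gpu = True.
  then (cold OR NOT open) forces cold = True.
  then (NOT gpu OR NOT net OR NOT open) forces net = False.
  then (NOT heat OR net OR NOT open) forces heat = False.
All clauses satisfied.

wind = True, cold = True, open = True, net = False, gpu = True, heat = False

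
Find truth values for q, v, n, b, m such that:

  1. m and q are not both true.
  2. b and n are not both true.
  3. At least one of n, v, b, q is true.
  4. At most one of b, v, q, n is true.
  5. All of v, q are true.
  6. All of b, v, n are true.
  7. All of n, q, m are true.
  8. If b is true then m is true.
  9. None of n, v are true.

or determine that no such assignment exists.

Case v = True:
  Constraint (9) is violated (v=T) — contradiction.
Case v = False:
  Constraint (5) is violated (v=F) — contradiction.
Both cases fail — unsatisfiable.

Unsatisfiable — no assignment works.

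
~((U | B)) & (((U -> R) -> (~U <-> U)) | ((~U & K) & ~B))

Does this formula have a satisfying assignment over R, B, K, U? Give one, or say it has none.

R = True, B = False, K = True, U = False

  ~((U | B)) = True
    U | B = False
  ((U -> R) -> (~U <-> U)) | ((~U & K) & ~B) = True
    (U -> R) -> (~U <-> U) = False
      U -> R = True
      ~U <-> U = False
        ~U = True
    (~U & K) & ~B = True
      ~U & K = True
        ~U = True
      ~B = True
Both conjuncts True, so the formula holds.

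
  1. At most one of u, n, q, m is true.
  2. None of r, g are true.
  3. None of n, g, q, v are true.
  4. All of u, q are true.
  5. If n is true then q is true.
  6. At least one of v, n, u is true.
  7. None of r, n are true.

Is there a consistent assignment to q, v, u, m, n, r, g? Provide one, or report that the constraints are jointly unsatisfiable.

No satisfying assignment exists.

Case q = True:
  Constraint (3) is violated (q=T) — contradiction.
Case q = False:
  Constraint (4) is violated (q=F) — contradiction.
Both cases fail — unsatisfiable.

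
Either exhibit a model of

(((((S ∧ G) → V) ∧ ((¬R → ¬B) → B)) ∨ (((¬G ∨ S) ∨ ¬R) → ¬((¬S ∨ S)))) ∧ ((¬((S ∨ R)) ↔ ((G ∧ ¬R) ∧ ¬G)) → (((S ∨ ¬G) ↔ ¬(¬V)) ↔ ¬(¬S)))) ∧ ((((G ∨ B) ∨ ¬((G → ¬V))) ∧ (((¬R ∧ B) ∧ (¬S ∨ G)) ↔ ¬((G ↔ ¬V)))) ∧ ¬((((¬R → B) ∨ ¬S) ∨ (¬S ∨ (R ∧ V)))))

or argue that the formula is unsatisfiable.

Case S = True: the formula simplifies to (((G → V) ∧ ((¬R → ¬B) → B)) ∧ (¬(((G ∧ ¬R) ∧ ¬G)) → ¬(¬V))) ∧ ((((G ∨ B) ∨ ¬((G → ¬V))) ∧ (((¬R ∧ B) ∧ G) ↔ ¬((G ↔ ¬V)))) ∧ ¬(((¬R → B) ∨ (R ∧ V)))).
  B = True: the conjunct ¬(((¬R → B) ∨ (R ∧ V))) becomes ¬((True ∨ (R ∧ V))) = False.
  B = False: the conjunct (¬R → ¬B) → B becomes (¬R → True) → False = False.
Case S = False: the conjunct ¬((((¬R → B) ∨ ¬S) ∨ (¬S ∨ (R ∧ V)))) becomes ¬((True ∨ True)) = False.
Both cases fail — unsatisfiable.

The formula is unsatisfiable.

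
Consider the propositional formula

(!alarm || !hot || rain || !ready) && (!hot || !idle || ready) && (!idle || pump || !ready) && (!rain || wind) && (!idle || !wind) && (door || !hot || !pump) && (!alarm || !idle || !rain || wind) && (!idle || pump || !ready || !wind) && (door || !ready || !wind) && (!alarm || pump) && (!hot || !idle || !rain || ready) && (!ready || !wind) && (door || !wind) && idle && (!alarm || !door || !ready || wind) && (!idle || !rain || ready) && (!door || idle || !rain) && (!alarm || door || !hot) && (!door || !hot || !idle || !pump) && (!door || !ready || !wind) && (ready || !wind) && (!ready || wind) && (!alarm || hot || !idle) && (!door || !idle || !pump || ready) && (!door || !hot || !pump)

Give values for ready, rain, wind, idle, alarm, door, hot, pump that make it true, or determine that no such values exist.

Unit clause (idle) forces idle = True.
In (!idle || !wind) only !wind is left, so wind = False.
In (!ready || wind) only !ready is left, so ready = False.
In (!hot || !idle || ready) only !hot is left, so hot = False.
In (!rain || wind) only !rain is left, so rain = False.
In (!alarm || hot || !idle) only !alarm is left, so alarm = False.
Set door = False.
Set pump = True.
All clauses satisfied.

ready = False, rain = False, wind = False, idle = True, alarm = False, door = False, hot = False, pump = True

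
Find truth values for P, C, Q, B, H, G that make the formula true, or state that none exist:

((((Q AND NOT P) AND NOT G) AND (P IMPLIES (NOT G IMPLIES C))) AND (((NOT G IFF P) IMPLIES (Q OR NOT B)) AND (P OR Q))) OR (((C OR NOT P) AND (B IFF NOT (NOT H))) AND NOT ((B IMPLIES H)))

P=F, C=T, Q=T, B=F, H=T, G=F

  ((((Q AND NOT P) AND NOT G) AND (P IMPLIES (NOT G IMPLIES C))) AND (((NOT G IFF P) IMPLIES (Q OR NOT B)) AND (P OR Q))) OR (((C OR NOT P) AND (B IFF NOT (NOT H))) AND NOT ((B IMPLIES H))) = True
    (((Q AND NOT P) AND NOT G) AND (P IMPLIES (NOT G IMPLIES C))) AND (((NOT G IFF P) IMPLIES (Q OR NOT B)) AND (P OR Q)) = True
      ((Q AND NOT P) AND NOT G) AND (P IMPLIES (NOT G IMPLIES C)) = True
        (Q AND NOT P) AND NOT G = True
          Q AND NOT P = True
            NOT P = True
          NOT G = True
        P IMPLIES (NOT G IMPLIES C) = True
          NOT G IMPLIES C = True
            NOT G = True
      ((NOT G IFF P) IMPLIES (Q OR NOT B)) AND (P OR Q) = True
        (NOT G IFF P) IMPLIES (Q OR NOT B) = True
          NOT G IFF P = False
            NOT G = True
          Q OR NOT B = True
            NOT B = True
        P OR Q = True
    ((C OR NOT P) AND (B IFF NOT (NOT H))) AND NOT ((B IMPLIES H)) = False
      (C OR NOT P) AND (B IFF NOT (NOT H)) = False
        C OR NOT P = True
          NOT P = True
        B IFF NOT (NOT H) = False
          NOT (NOT H) = True
            NOT H = False
      NOT ((B IMPLIES H)) = False
        B IMPLIES H = True
The formula evaluates to True.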